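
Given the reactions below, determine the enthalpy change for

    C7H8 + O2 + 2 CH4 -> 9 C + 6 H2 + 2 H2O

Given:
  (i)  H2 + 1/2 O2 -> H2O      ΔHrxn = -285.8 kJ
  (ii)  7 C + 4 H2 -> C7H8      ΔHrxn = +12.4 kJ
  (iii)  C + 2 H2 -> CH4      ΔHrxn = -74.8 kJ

ΔHrxn = -434.4 kJ

(i) × 2: (2)·(-285.8) = -571.6 kJ
(ii) reversed: -12.4 kJ
(iii) reversed and × 2: (-2)·(-74.8) = +149.6 kJ
Since enthalpy is a state function, ΔHrxn = (2)·(-285.8) + (-1)·(+12.4) + (-2)·(-74.8) = -434.4 kJ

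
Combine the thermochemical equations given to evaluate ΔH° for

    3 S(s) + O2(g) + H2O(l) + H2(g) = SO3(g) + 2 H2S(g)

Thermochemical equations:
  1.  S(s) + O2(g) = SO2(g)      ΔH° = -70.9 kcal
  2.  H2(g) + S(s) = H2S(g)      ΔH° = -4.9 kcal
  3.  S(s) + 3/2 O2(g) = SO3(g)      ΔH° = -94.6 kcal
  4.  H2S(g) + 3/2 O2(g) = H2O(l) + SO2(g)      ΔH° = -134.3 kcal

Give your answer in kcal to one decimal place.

eq. 1 as written: -70.9 kcal
eq. 2 as written (H2(g) already on the reactant side): -4.9 kcal
eq. 3 as written (SO3(g) already on the product side): -94.6 kcal
eq. 4 reversed (reverse to put H2O(l) on the reactant side): +134.3 kcal
By Hess's law, ΔH° = (-70.9) + (-4.9) + (-94.6) + (+134.3) = -36.1 kcal

ΔH° = -36.1 kcal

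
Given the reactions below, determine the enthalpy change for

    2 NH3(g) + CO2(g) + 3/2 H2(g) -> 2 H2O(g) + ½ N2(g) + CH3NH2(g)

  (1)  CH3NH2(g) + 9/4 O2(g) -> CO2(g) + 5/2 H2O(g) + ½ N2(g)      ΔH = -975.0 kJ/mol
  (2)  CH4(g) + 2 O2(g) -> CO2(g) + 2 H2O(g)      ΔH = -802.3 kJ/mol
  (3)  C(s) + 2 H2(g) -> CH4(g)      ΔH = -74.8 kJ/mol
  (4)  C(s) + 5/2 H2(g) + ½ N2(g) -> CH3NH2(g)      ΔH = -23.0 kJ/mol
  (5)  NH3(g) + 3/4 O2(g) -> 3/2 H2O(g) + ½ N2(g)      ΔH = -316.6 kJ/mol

ΔH = -20.9 kJ/mol

(1) × 2: (2)·(-975.0) = -1950.0 kJ/mol
(2) reversed and × 3: (-3)·(-802.3) = +2406.9 kJ/mol
(3) reversed and × 3: (-3)·(-74.8) = +224.4 kJ/mol
(4) × 3: (3)·(-23.0) = -69.0 kJ/mol
(5) × 2: (2)·(-316.6) = -633.2 kJ/mol
Summing the manipulated equations, ΔH = (-1950.0) + (+2406.9) + (+224.4) + (-69.0) + (-633.2) = -20.9 kJ/mol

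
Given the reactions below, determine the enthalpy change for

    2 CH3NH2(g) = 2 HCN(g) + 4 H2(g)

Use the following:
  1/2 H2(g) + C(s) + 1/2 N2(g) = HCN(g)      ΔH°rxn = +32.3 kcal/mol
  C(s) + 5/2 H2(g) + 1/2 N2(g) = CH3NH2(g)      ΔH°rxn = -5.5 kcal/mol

ΔH°rxn = 75.6 kcal/mol

equation 1 × 2 (×2 to match 2 HCN(g) in the target): (2)·(+32.3) = +64.6 kcal/mol
equation 2 reversed and × 2 (CH3NH2(g) must end up as a reactant; ×2 to match 2 CH3NH2(g) in the target): (-2)·(-5.5) = +11.0 kcal/mol
ΔH°rxn = (+64.6) + (+11.0) = 75.6 kcal/mol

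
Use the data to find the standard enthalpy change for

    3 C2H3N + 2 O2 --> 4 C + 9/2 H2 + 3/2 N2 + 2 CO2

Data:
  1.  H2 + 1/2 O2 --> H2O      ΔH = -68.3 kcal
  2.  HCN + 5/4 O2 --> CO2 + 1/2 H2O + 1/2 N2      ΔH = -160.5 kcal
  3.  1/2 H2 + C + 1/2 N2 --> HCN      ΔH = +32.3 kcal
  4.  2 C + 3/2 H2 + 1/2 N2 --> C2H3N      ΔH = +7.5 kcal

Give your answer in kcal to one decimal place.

ΔH = -210.6 kcal

eq. 1 reversed: +68.3 kcal
eq. 2 × 2 (scale by 2 for the 2 CO2): (2)·(-160.5) = -321.0 kcal
eq. 3 × 2: (2)·(+32.3) = +64.6 kcal
eq. 4 reversed and × 3 (C2H3N must end up as a reactant; ×3 to match 3 C2H3N in the target): (-3)·(+7.5) = -22.5 kcal
ΔH = (-1)·(-68.3) + (2)·(-160.5) + (2)·(+32.3) + (-3)·(+7.5) = -210.6 kcal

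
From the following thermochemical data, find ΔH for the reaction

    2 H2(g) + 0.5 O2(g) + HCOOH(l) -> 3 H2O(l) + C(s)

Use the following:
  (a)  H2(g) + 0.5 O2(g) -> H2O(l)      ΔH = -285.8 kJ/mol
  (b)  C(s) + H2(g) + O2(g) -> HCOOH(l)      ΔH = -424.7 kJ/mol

ΔH = -432.7 kJ/mol

(a) × 3 (×3 to match 3 H2O(l) in the target): (3)·(-285.8) = -857.4 kJ/mol
(b) reversed (HCOOH(l) must end up as a reactant): +424.7 kJ/mol
ΔH = (3)·(-285.8) + (-1)·(-424.7) = -432.7 kJ/mol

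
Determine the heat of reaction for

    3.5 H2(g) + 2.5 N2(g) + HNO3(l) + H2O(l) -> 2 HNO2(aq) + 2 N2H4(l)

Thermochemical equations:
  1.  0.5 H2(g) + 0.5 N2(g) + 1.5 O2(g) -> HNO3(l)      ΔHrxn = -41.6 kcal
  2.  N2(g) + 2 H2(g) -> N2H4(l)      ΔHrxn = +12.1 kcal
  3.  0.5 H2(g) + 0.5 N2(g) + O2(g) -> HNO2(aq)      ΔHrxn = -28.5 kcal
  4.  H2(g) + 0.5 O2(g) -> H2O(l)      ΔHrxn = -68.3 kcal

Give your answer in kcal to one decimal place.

eq. 1 reversed (reverse to put HNO3(l) on the reactant side): +41.6 kcal
eq. 2 × 2 (scale by 2 for the 2 N2H4(l)): (2)·(+12.1) = +24.2 kcal
eq. 3 × 2 (×2 to match 2 HNO2(aq) in the target): (2)·(-28.5) = -57.0 kcal
eq. 4 reversed (H2O(l) must end up as a reactant): +68.3 kcal
ΔHrxn = (+41.6) + (+24.2) + (-57.0) + (+68.3) = 77.1 kcal

ΔHrxn = 77.1 kcal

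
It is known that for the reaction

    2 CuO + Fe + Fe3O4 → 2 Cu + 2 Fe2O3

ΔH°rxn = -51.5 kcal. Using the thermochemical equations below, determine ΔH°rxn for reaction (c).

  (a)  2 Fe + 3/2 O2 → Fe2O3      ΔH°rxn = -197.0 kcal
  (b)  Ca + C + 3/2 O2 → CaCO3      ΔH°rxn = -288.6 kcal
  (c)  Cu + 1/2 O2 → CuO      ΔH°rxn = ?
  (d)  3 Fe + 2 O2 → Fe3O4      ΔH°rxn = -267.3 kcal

ΔH°rxn = -37.6 kcal

(a) × 2 (×2 to match 2 Fe2O3 in the target): (2)·(-197.0) = -394.0 kcal
(b): not needed (Ca appears nowhere else).
(c) reversed and × 2 (CuO must end up as a reactant; ×2 to match 2 CuO in the target): contributes −2·x
(d) reversed (reverse to put Fe3O4 on the reactant side): +267.3 kcal
-51.5 = (-394.0) + (+267.3) − 2·x
x = (-51.5 − (-126.7)) / (-2) = -37.6 kcal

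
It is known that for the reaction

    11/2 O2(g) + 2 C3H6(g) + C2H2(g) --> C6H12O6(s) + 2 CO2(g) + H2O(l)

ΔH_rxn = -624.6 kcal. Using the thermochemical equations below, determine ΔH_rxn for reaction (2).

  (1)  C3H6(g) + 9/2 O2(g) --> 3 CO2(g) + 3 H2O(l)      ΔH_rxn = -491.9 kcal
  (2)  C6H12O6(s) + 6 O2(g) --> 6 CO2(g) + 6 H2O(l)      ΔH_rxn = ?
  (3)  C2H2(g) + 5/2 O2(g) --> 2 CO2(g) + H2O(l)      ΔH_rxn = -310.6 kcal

ΔH_rxn = -669.8 kcal

(1) × 2: (2)·(-491.9) = -983.8 kcal
(2) reversed: contributes −x
(3) as written: -310.6 kcal
-624.6 = (-983.8) + (-310.6) − x
x = (-624.6 − (-1294.4)) / (-1) = -669.8 kcal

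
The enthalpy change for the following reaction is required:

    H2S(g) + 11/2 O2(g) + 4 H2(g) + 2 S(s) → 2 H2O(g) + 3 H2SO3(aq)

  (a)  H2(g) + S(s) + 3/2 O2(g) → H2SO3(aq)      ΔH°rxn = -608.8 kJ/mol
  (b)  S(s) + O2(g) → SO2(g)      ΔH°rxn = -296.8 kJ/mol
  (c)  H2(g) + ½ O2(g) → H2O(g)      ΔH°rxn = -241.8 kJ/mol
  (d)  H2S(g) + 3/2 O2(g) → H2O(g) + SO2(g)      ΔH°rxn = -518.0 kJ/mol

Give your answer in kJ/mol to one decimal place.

(a) × 3: (3)·(-608.8) = -1826.4 kJ/mol
(b) reversed: +296.8 kJ/mol
(c) as written: -241.8 kJ/mol
(d) as written: -518.0 kJ/mol
Combining the equations, ΔH°rxn = (3)·(-608.8) + (-1)·(-296.8) + (1)·(-241.8) + (1)·(-518.0) = -2289.4 kJ/mol

ΔH°rxn = -2289.4 kJ/mol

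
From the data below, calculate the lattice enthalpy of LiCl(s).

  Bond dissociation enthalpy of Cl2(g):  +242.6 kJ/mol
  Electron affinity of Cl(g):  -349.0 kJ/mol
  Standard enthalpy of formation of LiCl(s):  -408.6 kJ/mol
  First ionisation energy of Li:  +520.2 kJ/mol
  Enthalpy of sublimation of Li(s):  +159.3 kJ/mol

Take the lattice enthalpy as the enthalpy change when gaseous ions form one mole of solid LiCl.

ΔHf° = 1·ΔHsub + 1·(ΣIE) + 1/2·D(Cl2) + 1·EA + U
-408.6 = 1·(+159.3) + 1·(+520.2) + 1/2·(+242.6) + 1·(-349.0) + U
U = -408.6 − (+451.8) = -860.4 kJ/mol

U = -860.4 kJ/mol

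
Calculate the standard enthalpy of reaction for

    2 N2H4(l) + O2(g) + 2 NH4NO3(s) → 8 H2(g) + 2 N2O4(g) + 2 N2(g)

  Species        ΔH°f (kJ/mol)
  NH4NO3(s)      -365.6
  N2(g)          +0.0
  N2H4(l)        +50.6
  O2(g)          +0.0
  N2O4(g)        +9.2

ΔH°rxn = Σ nΔHf°(products) − Σ nΔHf°(reactants).
Products: 8·(+0.0) + 2·(+9.2) + 2·(+0.0) = +18.4
Reactants: 2·(+50.6) + 1·(+0.0) + 2·(-365.6) = -630.0
ΔH_rxn = (+18.4) − (-630.0) = 648.4 kJ/mol

ΔH_rxn = 648.4 kJ/mol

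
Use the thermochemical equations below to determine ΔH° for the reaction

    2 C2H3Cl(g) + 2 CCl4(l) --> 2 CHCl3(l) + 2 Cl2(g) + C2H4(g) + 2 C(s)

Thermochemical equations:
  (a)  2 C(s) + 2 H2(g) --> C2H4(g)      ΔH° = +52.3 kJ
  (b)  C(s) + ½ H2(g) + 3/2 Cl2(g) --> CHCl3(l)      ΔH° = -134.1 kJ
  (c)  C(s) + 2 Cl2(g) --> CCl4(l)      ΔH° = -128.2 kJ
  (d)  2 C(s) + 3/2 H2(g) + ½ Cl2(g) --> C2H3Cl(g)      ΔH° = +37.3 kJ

(a) as written (C2H4(g) already on the product side): +52.3 kJ
(b) × 2 (scale by 2 for the 2 CHCl3(l)): (2)·(-134.1) = -268.2 kJ
(c) reversed and × 2 (reverse to put CCl4(l) on the reactant side; scale by 2 for the 2 CCl4(l)): (-2)·(-128.2) = +256.4 kJ
(d) reversed and × 2 (C2H3Cl(g) must end up as a reactant; scale by 2 for the 2 C2H3Cl(g)): (-2)·(+37.3) = -74.6 kJ
By Hess's law, ΔH° = (+52.3) + (-268.2) + (+256.4) + (-74.6) = -34.1 kJ

ΔH° = -34.1 kJ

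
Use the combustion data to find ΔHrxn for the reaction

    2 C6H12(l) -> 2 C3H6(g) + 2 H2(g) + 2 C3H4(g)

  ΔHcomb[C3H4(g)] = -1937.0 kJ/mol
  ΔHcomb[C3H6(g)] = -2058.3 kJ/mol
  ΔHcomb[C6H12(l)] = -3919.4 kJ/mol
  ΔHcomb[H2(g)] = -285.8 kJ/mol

ΔHrxn = 723.4 kJ/mol

Using ΔH = Σ nΔHc°(reactants) − Σ nΔHc°(products):
= [2·(-3919.4)] − [2·(-2058.3) + 2·(-285.8) + 2·(-1937.0)]
= 723.4 kJ/mol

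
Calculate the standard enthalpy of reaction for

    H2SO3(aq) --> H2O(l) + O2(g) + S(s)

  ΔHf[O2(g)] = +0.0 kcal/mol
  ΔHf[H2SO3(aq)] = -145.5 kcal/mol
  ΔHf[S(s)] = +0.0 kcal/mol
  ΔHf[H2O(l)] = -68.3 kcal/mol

Products: 1·(-68.3) + 1·(+0.0) + 1·(+0.0) = -68.3
Reactants: 1·(-145.5) = -145.5
ΔH_rxn = (-68.3) − (-145.5) = 77.2 kcal/mol

ΔH_rxn = 77.2 kcal/mol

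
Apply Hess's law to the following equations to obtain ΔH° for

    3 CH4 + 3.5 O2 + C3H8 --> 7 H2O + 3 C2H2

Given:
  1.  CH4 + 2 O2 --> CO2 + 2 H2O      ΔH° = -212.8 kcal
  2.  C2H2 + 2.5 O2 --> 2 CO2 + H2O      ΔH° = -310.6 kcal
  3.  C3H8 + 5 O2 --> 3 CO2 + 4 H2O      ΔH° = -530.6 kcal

eq. 1 × 3 (scale by 3 for the 3 CH4): (3)·(-212.8) = -638.4 kcal
eq. 2 reversed and × 3 (reverse to put C2H2 on the product side; ×3 to match 3 C2H2 in the target): (-3)·(-310.6) = +931.8 kcal
eq. 3 as written (C3H8 already on the reactant side): -530.6 kcal
By Hess's law, ΔH° = (-638.4) + (+931.8) + (-530.6) = -237.2 kcal

ΔH° = -237.2 kcal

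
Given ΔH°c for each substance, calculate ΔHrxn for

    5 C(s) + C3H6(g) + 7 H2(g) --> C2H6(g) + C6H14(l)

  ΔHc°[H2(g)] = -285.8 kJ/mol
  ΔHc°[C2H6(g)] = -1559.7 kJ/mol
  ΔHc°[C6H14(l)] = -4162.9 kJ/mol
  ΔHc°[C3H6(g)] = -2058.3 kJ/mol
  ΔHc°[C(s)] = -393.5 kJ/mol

Using ΔH = Σ nΔHc°(reactants) − Σ nΔHc°(products):
= [5·(-393.5) + 1·(-2058.3) + 7·(-285.8)] − [1·(-1559.7) + 1·(-4162.9)]
= -303.8 kJ/mol

ΔHrxn = -303.8 kJ/mol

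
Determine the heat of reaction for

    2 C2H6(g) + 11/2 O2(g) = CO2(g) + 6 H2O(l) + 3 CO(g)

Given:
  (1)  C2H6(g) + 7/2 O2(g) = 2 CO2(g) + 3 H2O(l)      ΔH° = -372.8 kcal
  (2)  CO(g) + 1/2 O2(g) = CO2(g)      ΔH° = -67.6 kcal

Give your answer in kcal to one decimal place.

ΔH° = -542.8 kcal

(1) × 2: (2)·(-372.8) = -745.6 kcal
(2) reversed and × 3: (-3)·(-67.6) = +202.8 kcal
Summing the manipulated equations, ΔH° = (-745.6) + (+202.8) = -542.8 kcal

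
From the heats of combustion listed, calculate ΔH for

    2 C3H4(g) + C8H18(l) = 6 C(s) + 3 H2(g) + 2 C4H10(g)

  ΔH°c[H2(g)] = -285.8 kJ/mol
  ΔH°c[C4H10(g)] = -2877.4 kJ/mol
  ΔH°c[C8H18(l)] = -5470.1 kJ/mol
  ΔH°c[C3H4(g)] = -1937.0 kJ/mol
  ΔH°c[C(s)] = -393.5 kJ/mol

ΔH = -370.9 kJ/mol

With combustion enthalpies, reactants minus products:
= [2·(-1937.0) + 1·(-5470.1)] − [6·(-393.5) + 3·(-285.8) + 2·(-2877.4)]
= -370.9 kJ/mol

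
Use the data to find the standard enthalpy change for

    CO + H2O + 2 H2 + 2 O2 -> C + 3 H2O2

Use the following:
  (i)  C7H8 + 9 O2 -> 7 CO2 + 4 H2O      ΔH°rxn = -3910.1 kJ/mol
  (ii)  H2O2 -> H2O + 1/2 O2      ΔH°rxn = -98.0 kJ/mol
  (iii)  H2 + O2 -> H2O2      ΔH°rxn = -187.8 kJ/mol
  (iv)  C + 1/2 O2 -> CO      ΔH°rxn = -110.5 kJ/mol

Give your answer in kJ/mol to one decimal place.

(i): not needed.
(ii) reversed: +98.0 kJ/mol
(iii) × 2: (2)·(-187.8) = -375.6 kJ/mol
(iv) reversed: +110.5 kJ/mol
By Hess's law, ΔH°rxn = (-1)·(-98.0) + (2)·(-187.8) + (-1)·(-110.5) = -167.1 kJ/mol

ΔH°rxn = -167.1 kJ/mol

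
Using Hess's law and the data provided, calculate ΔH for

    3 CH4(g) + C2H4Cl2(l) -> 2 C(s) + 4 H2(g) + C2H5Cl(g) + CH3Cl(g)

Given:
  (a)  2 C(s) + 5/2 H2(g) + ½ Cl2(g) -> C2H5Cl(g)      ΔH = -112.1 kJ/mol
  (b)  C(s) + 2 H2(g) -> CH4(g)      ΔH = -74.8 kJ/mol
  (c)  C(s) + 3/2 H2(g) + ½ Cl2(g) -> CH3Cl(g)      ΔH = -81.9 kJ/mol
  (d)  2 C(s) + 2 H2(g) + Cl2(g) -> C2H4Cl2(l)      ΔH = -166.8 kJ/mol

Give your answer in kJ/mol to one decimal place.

(a) as written (C2H5Cl(g) already on the product side): -112.1 kJ/mol
(b) reversed and × 3 (reverse to put CH4(g) on the reactant side; ×3 to match 3 CH4(g) in the target): (-3)·(-74.8) = +224.4 kJ/mol
(c) as written (CH3Cl(g) already on the product side): -81.9 kJ/mol
(d) reversed (C2H4Cl2(l) must end up as a reactant): +166.8 kJ/mol
Since enthalpy is a state function, ΔH = (1)·(-112.1) + (-3)·(-74.8) + (1)·(-81.9) + (-1)·(-166.8) = 197.2 kJ/mol

ΔH = 197.2 kJ/mol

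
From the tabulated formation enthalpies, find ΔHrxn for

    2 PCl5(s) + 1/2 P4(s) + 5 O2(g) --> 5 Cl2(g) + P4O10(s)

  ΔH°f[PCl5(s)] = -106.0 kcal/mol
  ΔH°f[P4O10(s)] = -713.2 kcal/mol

ΔHrxn = -501.2 kcal/mol

Products: 5·(+0.0) + 1·(-713.2) = -713.2
Reactants: 2·(-106.0) + 1/2·(+0.0) + 5·(+0.0) = -212.0
ΔHrxn = (-713.2) − (-212.0) = -501.2 kcal/mol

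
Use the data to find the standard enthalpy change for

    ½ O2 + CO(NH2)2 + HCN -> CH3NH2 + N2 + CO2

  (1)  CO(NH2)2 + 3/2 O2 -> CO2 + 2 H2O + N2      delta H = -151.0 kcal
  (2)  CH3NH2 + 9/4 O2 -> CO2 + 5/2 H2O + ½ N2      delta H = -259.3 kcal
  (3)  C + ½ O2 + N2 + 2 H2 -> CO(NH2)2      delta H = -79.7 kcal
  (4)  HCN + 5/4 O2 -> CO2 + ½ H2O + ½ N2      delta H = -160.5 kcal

delta H = -52.2 kcal

(1) as written: -151.0 kcal
(2) reversed: +259.3 kcal
(3): not needed.
(4) as written: -160.5 kcal
Since enthalpy is a state function, delta H = (1)·(-151.0) + (-1)·(-259.3) + (1)·(-160.5) = -52.2 kcal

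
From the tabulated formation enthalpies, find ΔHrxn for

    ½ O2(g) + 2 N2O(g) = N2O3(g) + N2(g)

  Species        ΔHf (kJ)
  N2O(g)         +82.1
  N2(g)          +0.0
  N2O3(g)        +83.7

ΔHrxn = -80.5 kJ

Products: 1·(+83.7) + 1·(+0.0) = +83.7
Reactants: 1/2·(+0.0) + 2·(+82.1) = +164.2
ΔHrxn = (+83.7) − (+164.2) = -80.5 kJ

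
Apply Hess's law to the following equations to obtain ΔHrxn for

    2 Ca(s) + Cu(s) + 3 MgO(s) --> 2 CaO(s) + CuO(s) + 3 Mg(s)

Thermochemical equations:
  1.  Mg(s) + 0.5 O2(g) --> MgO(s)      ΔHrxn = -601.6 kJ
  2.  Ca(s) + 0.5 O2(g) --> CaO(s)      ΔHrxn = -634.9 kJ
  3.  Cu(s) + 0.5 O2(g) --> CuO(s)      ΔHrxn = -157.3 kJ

eq. 1 reversed and × 3: (-3)·(-601.6) = +1804.8 kJ
eq. 2 × 2: (2)·(-634.9) = -1269.8 kJ
eq. 3 as written: -157.3 kJ
ΔHrxn = (-3)·(-601.6) + (2)·(-634.9) + (1)·(-157.3) = 377.7 kJ

ΔHrxn = 377.7 kJ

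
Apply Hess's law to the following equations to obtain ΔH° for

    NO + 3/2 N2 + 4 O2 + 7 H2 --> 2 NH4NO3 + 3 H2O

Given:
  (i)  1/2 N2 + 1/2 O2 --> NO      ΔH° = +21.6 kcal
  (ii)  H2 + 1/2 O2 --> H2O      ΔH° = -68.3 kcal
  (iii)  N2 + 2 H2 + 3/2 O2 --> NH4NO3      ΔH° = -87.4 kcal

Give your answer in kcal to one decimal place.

ΔH° = -401.3 kcal

(i) reversed: -21.6 kcal
(ii) × 3: (3)·(-68.3) = -204.9 kcal
(iii) × 2: (2)·(-87.4) = -174.8 kcal
ΔH° = (-21.6) + (-204.9) + (-174.8) = -401.3 kcal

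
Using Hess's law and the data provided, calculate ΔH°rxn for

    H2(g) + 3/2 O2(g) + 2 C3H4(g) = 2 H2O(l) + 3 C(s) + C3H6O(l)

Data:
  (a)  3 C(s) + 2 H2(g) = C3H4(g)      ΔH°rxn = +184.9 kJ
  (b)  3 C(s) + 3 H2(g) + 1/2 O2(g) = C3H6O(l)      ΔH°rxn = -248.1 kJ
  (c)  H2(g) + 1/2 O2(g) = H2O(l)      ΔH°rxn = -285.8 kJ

ΔH°rxn = -1189.5 kJ

(a) reversed and × 2: (-2)·(+184.9) = -369.8 kJ
(b) as written: -248.1 kJ
(c) × 2: (2)·(-285.8) = -571.6 kJ
ΔH°rxn = (-2)·(+184.9) + (1)·(-248.1) + (2)·(-285.8) = -1189.5 kJ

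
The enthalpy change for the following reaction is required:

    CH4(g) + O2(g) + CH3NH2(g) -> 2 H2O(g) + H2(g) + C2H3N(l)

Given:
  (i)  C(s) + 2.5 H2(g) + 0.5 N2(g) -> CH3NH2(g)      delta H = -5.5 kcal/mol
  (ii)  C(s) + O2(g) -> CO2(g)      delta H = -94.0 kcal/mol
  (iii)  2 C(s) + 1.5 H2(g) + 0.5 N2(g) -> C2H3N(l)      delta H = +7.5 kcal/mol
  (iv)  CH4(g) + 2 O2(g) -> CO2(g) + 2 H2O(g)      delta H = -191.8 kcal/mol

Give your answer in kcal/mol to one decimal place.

(i) reversed (reverse to put CH3NH2(g) on the reactant side): +5.5 kcal/mol
(ii) reversed: +94.0 kcal/mol
(iii) as written (C2H3N(l) already on the product side): +7.5 kcal/mol
(iv) as written (CH4(g) already on the reactant side): -191.8 kcal/mol
Combining the equations, delta H = (-1)·(-5.5) + (-1)·(-94.0) + (1)·(+7.5) + (1)·(-191.8) = -84.8 kcal/mol

delta H = -84.8 kcal/mol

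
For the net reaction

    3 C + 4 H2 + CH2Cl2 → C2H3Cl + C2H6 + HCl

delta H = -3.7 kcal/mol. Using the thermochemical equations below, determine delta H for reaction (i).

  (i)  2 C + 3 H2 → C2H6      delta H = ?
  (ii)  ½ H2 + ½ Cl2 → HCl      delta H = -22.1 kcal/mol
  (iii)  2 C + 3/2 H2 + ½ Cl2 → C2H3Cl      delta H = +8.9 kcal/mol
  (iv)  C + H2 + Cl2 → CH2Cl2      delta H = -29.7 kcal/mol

(i) as written: contributes x
(ii) as written: -22.1 kcal/mol
(iii) as written: +8.9 kcal/mol
(iv) reversed: +29.7 kcal/mol
-3.7 = (-22.1) + (+8.9) + (+29.7) + x
x = (-3.7 − (+16.5)) / (1) = -20.2 kcal/mol

delta H = -20.2 kcal/mol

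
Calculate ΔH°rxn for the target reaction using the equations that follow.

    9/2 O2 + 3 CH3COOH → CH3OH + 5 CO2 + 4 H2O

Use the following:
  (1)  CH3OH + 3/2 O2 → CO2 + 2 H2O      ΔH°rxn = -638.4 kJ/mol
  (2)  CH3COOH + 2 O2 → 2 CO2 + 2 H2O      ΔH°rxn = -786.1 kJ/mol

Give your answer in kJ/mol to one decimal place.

(1) reversed: +638.4 kJ/mol
(2) × 3: (3)·(-786.1) = -2358.3 kJ/mol
ΔH°rxn = (+638.4) + (-2358.3) = -1719.9 kJ/mol

ΔH°rxn = -1719.9 kJ/mol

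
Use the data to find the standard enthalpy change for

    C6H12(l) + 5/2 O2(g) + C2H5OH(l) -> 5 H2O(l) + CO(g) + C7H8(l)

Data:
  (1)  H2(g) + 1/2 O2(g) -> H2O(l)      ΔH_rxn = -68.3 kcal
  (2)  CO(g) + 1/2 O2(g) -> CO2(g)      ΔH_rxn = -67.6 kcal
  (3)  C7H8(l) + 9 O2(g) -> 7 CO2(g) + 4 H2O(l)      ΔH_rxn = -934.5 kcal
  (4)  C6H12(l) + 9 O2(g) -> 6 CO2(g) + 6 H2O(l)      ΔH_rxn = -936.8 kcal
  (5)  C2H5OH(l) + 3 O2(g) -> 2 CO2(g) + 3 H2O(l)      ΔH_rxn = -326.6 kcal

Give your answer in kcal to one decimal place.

(1): not needed.
(2) reversed: +67.6 kcal
(3) reversed: +934.5 kcal
(4) as written: -936.8 kcal
(5) as written: -326.6 kcal
By Hess's law, ΔH_rxn = (-1)·(-67.6) + (-1)·(-934.5) + (1)·(-936.8) + (1)·(-326.6) = -261.3 kcal

ΔH_rxn = -261.3 kcal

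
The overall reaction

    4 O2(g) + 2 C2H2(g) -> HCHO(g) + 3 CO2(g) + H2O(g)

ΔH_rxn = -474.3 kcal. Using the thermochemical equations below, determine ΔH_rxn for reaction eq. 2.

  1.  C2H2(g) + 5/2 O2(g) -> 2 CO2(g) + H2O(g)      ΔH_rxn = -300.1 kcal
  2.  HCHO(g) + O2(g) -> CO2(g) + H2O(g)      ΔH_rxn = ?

ΔH_rxn = -125.9 kcal

eq. 1 × 2 (scale by 2 for the 2 C2H2(g)): (2)·(-300.1) = -600.2 kcal
eq. 2 reversed (HCHO(g) must end up as a product): contributes −x
-474.3 = (-600.2) − x
x = (-474.3 − (-600.2)) / (-1) = -125.9 kcal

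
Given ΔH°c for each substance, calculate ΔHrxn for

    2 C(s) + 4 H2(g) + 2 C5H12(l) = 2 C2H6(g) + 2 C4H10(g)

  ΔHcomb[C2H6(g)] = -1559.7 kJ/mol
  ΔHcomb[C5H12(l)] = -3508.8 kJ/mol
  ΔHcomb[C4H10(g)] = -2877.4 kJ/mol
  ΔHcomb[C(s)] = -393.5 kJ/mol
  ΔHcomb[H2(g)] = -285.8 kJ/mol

ΔHrxn = -73.6 kJ/mol

With combustion enthalpies, reactants minus products:
= [2·(-393.5) + 4·(-285.8) + 2·(-3508.8)] − [2·(-1559.7) + 2·(-2877.4)]
= -73.6 kJ/mol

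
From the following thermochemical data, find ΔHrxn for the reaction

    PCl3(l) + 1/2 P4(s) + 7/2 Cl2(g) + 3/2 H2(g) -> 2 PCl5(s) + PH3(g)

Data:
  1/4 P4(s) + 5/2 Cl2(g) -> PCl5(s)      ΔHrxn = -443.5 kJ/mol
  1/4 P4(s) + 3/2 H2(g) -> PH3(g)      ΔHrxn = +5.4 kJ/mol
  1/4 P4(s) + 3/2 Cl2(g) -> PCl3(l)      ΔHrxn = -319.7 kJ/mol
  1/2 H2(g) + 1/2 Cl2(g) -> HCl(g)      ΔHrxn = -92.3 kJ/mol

equation 1 × 2 (scale by 2 for the 2 PCl5(s)): (2)·(-443.5) = -887.0 kJ/mol
equation 2 as written (PH3(g) already on the product side): +5.4 kJ/mol
equation 3 reversed (reverse to put PCl3(l) on the reactant side): +319.7 kJ/mol
equation 4: not needed (HCl(g) appears nowhere else).
ΔHrxn = (2)·(-443.5) + (1)·(+5.4) + (-1)·(-319.7) = -561.9 kJ/mol

ΔHrxn = -561.9 kJ/mol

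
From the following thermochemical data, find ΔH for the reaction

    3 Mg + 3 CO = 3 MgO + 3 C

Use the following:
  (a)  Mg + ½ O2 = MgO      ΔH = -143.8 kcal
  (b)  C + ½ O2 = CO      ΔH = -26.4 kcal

ΔH = -352.2 kcal

(a) × 3 (×3 to match 3 MgO in the target): (3)·(-143.8) = -431.4 kcal
(b) reversed and × 3 (reverse to put CO on the reactant side; ×3 to match 3 CO in the target): (-3)·(-26.4) = +79.2 kcal
Summing the manipulated equations, ΔH = (3)·(-143.8) + (-3)·(-26.4) = -352.2 kcal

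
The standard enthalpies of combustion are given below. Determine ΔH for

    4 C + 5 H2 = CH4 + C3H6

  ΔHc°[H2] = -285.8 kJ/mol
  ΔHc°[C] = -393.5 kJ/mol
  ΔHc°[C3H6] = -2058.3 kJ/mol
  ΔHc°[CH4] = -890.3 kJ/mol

Using ΔH = Σ nΔHc°(reactants) − Σ nΔHc°(products):
= [4·(-393.5) + 5·(-285.8)] − [1·(-890.3) + 1·(-2058.3)]
= -54.4 kJ/mol

ΔH = -54.4 kJ/mol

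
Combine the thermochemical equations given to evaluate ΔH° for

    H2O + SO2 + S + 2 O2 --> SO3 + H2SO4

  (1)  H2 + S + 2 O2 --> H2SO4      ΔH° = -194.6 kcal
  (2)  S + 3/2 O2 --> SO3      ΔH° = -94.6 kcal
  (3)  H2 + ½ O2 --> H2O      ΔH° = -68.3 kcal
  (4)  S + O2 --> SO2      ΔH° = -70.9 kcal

ΔH° = -150.0 kcal

(1) as written: -194.6 kcal
(2) as written: -94.6 kcal
(3) reversed: +68.3 kcal
(4) reversed: +70.9 kcal
Combining the equations, ΔH° = (-194.6) + (-94.6) + (+68.3) + (+70.9) = -150.0 kcal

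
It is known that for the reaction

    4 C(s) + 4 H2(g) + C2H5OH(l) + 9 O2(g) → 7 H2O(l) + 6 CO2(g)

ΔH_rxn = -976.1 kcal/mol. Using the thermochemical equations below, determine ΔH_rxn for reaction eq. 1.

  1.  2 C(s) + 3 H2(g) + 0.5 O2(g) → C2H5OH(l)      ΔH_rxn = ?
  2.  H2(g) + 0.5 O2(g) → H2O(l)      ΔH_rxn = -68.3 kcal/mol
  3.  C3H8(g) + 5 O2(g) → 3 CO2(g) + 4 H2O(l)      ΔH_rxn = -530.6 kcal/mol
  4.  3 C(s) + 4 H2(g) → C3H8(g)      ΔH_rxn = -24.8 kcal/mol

ΔH_rxn = -66.4 kcal/mol

eq. 1 reversed: contributes −x
eq. 2 reversed: +68.3 kcal/mol
eq. 3 × 2: (2)·(-530.6) = -1061.2 kcal/mol
eq. 4 × 2: (2)·(-24.8) = -49.6 kcal/mol
-976.1 = (+68.3) + (-1061.2) + (-49.6) − x
x = (-976.1 − (-1042.5)) / (-1) = -66.4 kcal/mol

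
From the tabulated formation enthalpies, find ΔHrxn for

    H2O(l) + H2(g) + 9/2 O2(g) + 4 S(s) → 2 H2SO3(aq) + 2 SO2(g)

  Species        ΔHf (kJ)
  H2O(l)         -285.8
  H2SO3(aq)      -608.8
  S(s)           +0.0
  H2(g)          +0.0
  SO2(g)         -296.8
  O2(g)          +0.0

ΔHrxn = -1525.4 kJ

Products: 2·(-608.8) + 2·(-296.8) = -1811.2
Reactants: 1·(-285.8) + 1·(+0.0) + 9/2·(+0.0) + 4·(+0.0) = -285.8
ΔHrxn = (-1811.2) − (-285.8) = -1525.4 kJ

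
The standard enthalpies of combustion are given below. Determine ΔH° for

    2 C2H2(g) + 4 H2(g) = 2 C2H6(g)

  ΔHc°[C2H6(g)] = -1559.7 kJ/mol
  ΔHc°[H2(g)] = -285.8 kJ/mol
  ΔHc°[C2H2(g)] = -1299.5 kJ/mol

With combustion enthalpies, reactants minus products:
= [2·(-1299.5) + 4·(-285.8)] − [2·(-1559.7)]
= -622.8 kJ/mol

ΔH° = -622.8 kJ/mol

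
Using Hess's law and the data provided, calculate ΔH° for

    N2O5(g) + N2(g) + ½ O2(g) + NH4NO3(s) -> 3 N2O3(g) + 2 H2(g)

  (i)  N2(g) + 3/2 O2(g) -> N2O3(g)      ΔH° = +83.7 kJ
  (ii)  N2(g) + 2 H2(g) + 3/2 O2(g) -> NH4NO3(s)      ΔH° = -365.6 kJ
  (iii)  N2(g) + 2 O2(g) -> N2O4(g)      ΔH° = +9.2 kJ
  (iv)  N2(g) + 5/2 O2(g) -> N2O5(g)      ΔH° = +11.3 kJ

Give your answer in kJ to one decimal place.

(i) × 3: (3)·(+83.7) = +251.1 kJ
(ii) reversed: +365.6 kJ
(iii): not needed.
(iv) reversed: -11.3 kJ
Combining the equations, ΔH° = (+251.1) + (+365.6) + (-11.3) = 605.4 kJ

ΔH° = 605.4 kJ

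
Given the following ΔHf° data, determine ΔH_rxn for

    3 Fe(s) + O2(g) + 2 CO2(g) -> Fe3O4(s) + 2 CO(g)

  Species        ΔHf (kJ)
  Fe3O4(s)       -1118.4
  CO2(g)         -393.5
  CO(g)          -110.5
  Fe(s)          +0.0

Products: 1·(-1118.4) + 2·(-110.5) = -1339.4
Reactants: 3·(+0.0) + 1·(+0.0) + 2·(-393.5) = -787.0
ΔH_rxn = (-1339.4) − (-787.0) = -552.4 kJ

ΔH_rxn = -552.4 kJ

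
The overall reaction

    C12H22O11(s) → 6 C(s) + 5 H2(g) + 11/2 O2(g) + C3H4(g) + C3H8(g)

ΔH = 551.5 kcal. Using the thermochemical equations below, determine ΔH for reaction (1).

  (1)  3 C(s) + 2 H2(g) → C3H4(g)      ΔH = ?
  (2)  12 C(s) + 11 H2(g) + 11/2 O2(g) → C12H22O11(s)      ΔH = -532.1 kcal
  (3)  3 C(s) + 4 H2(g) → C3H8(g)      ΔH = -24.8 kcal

(1) as written: contributes x
(2) reversed: +532.1 kcal
(3) as written: -24.8 kcal
+551.5 = (+532.1) + (-24.8) + x
x = (+551.5 − (+507.3)) / (1) = 44.2 kcal

ΔH = 44.2 kcal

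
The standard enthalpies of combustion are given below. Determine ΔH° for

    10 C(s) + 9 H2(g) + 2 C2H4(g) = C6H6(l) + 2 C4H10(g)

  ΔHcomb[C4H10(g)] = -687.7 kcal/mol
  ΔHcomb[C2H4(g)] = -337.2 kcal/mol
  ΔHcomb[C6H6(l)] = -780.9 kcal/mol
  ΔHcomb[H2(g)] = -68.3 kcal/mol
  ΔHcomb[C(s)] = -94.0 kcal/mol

Using ΔH = Σ nΔHc°(reactants) − Σ nΔHc°(products):
= [10·(-94.0) + 9·(-68.3) + 2·(-337.2)] − [1·(-780.9) + 2·(-687.7)]
= -72.8 kcal/mol

ΔH° = -72.8 kcal/mol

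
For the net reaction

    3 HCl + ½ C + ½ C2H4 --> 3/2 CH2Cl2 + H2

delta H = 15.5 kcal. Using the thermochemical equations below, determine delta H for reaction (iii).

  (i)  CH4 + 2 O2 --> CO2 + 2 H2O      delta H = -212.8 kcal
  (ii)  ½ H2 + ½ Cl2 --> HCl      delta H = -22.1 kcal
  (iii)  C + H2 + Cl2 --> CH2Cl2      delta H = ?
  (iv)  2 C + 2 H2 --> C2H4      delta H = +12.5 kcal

(i): not needed (O2 appears nowhere else).
(ii) reversed and × 3 (reverse to put HCl on the reactant side; scale by 3 for the 3 HCl): (-3)·(-22.1) = +66.3 kcal
(iii) × 3/2 (×3/2 to match 3/2 CH2Cl2 in the target): contributes 3/2·x
(iv) reversed and × 1/2 (C2H4 must end up as a reactant; scale by 1/2 for the 1/2 C2H4): (-1/2)·(+12.5) = -6.25 kcal
+15.5 = (+66.3) + (-6.25) + 3/2·x
x = (+15.5 − (+60.05)) / (3/2) = -29.7 kcal

delta H = -29.7 kcal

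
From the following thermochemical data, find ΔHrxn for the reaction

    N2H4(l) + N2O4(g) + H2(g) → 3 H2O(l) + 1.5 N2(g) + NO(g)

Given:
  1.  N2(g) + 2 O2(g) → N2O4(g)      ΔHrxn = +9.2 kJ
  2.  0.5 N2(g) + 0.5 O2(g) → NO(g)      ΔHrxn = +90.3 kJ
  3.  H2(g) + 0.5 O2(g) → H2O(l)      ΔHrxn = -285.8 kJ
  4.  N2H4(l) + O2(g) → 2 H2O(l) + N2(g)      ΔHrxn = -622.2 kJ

ΔHrxn = -826.9 kJ

eq. 1 reversed (N2O4(g) must end up as a reactant): -9.2 kJ
eq. 2 as written (NO(g) already on the product side): +90.3 kJ
eq. 3 as written (H2(g) already on the reactant side): -285.8 kJ
eq. 4 as written (N2H4(l) already on the reactant side): -622.2 kJ
By Hess's law, ΔHrxn = (-9.2) + (+90.3) + (-285.8) + (-622.2) = -826.9 kJ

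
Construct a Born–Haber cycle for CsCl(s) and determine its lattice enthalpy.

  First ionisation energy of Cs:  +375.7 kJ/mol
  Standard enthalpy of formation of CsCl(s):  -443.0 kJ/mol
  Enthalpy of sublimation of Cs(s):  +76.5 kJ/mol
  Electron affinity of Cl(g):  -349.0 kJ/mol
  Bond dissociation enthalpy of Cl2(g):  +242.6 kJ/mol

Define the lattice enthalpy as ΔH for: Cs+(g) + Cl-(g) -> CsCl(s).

U = -667.5 kJ/mol

ΔHf° = 1·ΔHsub + 1·(ΣIE) + 1/2·D(Cl2) + 1·EA + U
-443.0 = 1·(+76.5) + 1·(+375.7) + 1/2·(+242.6) + 1·(-349.0) + U
U = -443.0 − (+224.5) = -667.5 kJ/mol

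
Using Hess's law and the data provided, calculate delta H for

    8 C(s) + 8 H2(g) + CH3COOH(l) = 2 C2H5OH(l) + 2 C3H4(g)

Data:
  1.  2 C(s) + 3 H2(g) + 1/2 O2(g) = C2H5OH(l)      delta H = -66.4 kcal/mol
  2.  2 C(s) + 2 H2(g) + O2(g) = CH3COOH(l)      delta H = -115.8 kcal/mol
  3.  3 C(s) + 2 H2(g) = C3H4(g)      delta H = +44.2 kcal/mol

eq. 1 × 2 (×2 to match 2 C2H5OH(l) in the target): (2)·(-66.4) = -132.8 kcal/mol
eq. 2 reversed (CH3COOH(l) must end up as a reactant): +115.8 kcal/mol
eq. 3 × 2 (×2 to match 2 C3H4(g) in the target): (2)·(+44.2) = +88.4 kcal/mol
Summing the manipulated equations, delta H = (-132.8) + (+115.8) + (+88.4) = 71.4 kcal/mol

delta H = 71.4 kcal/mol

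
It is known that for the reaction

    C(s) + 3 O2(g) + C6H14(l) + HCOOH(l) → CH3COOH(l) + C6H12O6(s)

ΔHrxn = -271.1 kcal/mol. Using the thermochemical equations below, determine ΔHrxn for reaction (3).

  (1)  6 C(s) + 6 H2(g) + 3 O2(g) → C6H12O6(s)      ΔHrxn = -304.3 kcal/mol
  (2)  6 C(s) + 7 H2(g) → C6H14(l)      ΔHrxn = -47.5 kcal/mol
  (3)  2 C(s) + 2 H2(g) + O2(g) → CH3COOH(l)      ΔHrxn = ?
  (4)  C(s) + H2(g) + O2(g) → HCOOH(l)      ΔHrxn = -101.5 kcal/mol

(1) as written (C6H12O6(s) already on the product side): -304.3 kcal/mol
(2) reversed (C6H14(l) must end up as a reactant): +47.5 kcal/mol
(3) as written (CH3COOH(l) already on the product side): contributes x
(4) reversed (HCOOH(l) must end up as a reactant): +101.5 kcal/mol
-271.1 = (-304.3) + (+47.5) + (+101.5) + x
x = (-271.1 − (-155.3)) / (1) = -115.8 kcal/mol

ΔHrxn = -115.8 kcal/mol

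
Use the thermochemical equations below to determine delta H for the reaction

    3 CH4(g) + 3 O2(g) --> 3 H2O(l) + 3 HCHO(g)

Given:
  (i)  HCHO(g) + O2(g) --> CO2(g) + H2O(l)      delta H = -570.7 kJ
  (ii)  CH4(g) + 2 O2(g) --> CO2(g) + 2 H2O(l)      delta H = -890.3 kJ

delta H = -958.8 kJ

(i) reversed and × 3: (-3)·(-570.7) = +1712.1 kJ
(ii) × 3: (3)·(-890.3) = -2670.9 kJ
Combining the equations, delta H = (-3)·(-570.7) + (3)·(-890.3) = -958.8 kJ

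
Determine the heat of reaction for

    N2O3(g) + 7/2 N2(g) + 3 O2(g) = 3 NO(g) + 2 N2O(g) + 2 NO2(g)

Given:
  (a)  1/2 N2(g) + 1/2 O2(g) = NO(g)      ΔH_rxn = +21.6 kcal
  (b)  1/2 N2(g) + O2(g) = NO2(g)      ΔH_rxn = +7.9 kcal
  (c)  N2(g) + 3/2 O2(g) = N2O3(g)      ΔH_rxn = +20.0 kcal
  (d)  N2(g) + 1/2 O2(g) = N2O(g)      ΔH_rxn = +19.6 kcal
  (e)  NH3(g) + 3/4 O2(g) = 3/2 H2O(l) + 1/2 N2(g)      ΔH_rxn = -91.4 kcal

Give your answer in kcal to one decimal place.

ΔH_rxn = 99.8 kcal

(a) × 3 (scale by 3 for the 3 NO(g)): (3)·(+21.6) = +64.8 kcal
(b) × 2 (×2 to match 2 NO2(g) in the target): (2)·(+7.9) = +15.8 kcal
(c) reversed (N2O3(g) must end up as a reactant): -20.0 kcal
(d) × 2 (scale by 2 for the 2 N2O(g)): (2)·(+19.6) = +39.2 kcal
(e): not needed (NH3(g) appears nowhere else).
Combining the equations, ΔH_rxn = (+64.8) + (+15.8) + (-20.0) + (+39.2) = 99.8 kcal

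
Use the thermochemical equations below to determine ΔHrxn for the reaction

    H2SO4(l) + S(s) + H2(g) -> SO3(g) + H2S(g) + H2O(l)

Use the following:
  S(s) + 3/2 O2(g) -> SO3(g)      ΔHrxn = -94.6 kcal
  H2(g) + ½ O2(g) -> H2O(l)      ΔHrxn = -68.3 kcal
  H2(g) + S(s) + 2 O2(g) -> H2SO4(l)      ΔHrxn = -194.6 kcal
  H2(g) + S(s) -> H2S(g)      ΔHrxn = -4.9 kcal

equation 1 as written: -94.6 kcal
equation 2 as written: -68.3 kcal
equation 3 reversed: +194.6 kcal
equation 4 as written: -4.9 kcal
Combining the equations, ΔHrxn = (1)·(-94.6) + (1)·(-68.3) + (-1)·(-194.6) + (1)·(-4.9) = 26.8 kcal

ΔHrxn = 26.8 kcal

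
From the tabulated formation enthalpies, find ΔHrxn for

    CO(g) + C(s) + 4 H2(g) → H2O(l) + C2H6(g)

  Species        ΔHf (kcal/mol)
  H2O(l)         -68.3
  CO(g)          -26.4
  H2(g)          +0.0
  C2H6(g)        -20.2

ΔH°rxn = Σ nΔHf°(products) − Σ nΔHf°(reactants).
Products: 1·(-68.3) + 1·(-20.2) = -88.5
Reactants: 1·(-26.4) + 1·(+0.0) + 4·(+0.0) = -26.4
ΔHrxn = (-88.5) − (-26.4) = -62.1 kcal/mol

ΔHrxn = -62.1 kcal/mol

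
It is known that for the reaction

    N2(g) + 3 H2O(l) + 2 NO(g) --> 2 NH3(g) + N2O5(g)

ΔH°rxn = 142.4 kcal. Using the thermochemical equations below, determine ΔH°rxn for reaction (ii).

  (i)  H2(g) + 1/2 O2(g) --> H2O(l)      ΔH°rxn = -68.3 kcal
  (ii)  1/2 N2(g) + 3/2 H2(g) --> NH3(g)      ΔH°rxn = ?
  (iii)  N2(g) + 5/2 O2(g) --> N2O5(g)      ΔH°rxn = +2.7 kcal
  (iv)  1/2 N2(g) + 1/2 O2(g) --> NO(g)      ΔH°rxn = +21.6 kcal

ΔH°rxn = -11.0 kcal

(i) reversed and × 3 (H2O(l) must end up as a reactant; scale by 3 for the 3 H2O(l)): (-3)·(-68.3) = +204.9 kcal
(ii) × 2 (scale by 2 for the 2 NH3(g)): contributes 2·x
(iii) as written (N2O5(g) already on the product side): +2.7 kcal
(iv) reversed and × 2 (NO(g) must end up as a reactant; ×2 to match 2 NO(g) in the target): (-2)·(+21.6) = -43.2 kcal
+142.4 = (+204.9) + (+2.7) + (-43.2) + 2·x
x = (+142.4 − (+164.4)) / (2) = -11.0 kcal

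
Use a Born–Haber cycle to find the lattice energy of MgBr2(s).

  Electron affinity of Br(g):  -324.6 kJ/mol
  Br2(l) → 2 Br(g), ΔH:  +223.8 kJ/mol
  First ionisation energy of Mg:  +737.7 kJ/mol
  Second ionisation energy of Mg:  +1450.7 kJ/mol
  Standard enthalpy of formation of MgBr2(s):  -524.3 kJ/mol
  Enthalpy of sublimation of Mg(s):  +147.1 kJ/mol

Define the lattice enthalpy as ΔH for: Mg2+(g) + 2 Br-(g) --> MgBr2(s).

ΔHf° = 1·ΔHsub + 1·(ΣIE) + 1·D(Br2) + 2·EA + U
-524.3 = 1·(+147.1) + 1·(+2188.4) + 1·(+223.8) + 2·(-324.6) + U
U = -524.3 − (+1910.1) = -2434.4 kJ/mol

U = -2434.4 kJ/mol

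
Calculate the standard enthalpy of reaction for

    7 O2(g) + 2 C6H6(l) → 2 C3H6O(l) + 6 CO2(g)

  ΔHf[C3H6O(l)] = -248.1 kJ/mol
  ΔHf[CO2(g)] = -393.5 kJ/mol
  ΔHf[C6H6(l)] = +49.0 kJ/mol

Products: 2·(-248.1) + 6·(-393.5) = -2857.2
Reactants: 7·(+0.0) + 2·(+49.0) = +98.0
ΔHrxn = (-2857.2) − (+98.0) = -2955.2 kJ/mol

ΔHrxn = -2955.2 kJ/mol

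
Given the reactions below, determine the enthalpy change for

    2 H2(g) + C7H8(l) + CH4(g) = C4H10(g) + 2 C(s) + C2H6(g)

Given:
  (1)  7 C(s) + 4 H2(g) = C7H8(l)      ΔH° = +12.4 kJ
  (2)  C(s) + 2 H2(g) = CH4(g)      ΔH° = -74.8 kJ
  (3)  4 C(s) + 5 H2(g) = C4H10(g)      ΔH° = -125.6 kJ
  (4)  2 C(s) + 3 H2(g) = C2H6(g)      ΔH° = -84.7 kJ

ΔH° = -147.9 kJ

(1) reversed (C7H8(l) must end up as a reactant): -12.4 kJ
(2) reversed (CH4(g) must end up as a reactant): +74.8 kJ
(3) as written (C4H10(g) already on the product side): -125.6 kJ
(4) as written (C2H6(g) already on the product side): -84.7 kJ
ΔH° = (-12.4) + (+74.8) + (-125.6) + (-84.7) = -147.9 kJ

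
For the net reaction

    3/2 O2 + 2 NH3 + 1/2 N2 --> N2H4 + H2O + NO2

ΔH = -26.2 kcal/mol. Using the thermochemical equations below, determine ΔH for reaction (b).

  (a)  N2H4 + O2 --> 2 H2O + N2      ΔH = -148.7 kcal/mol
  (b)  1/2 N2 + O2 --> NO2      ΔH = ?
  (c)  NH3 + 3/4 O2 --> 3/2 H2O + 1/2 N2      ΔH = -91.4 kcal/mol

(a) reversed (N2H4 must end up as a product): +148.7 kcal/mol
(b) as written (NO2 already on the product side): contributes x
(c) × 2 (scale by 2 for the 2 NH3): (2)·(-91.4) = -182.8 kcal/mol
-26.2 = (+148.7) + (-182.8) + x
x = (-26.2 − (-34.1)) / (1) = 7.9 kcal/mol

ΔH = 7.9 kcal/mol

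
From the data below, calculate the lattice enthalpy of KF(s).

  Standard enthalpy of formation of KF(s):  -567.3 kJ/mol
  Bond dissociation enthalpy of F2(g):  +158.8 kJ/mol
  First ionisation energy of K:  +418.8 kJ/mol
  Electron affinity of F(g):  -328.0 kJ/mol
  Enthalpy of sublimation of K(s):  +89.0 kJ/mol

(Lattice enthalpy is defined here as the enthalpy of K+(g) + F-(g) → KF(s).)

ΔHf° = 1·ΔHsub + 1·(ΣIE) + 1/2·D(F2) + 1·EA + U
-567.3 = 1·(+89.0) + 1·(+418.8) + 1/2·(+158.8) + 1·(-328.0) + U
U = -567.3 − (+259.2) = -826.5 kJ/mol

U = -826.5 kJ/mol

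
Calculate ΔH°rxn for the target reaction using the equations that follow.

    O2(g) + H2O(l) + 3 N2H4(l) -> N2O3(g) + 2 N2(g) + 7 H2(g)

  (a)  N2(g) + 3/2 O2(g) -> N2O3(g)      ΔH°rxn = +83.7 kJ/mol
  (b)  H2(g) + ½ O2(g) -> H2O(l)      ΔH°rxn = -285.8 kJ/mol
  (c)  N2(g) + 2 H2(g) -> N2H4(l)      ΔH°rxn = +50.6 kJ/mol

ΔH°rxn = 217.7 kJ/mol

(a) as written (N2O3(g) already on the product side): +83.7 kJ/mol
(b) reversed (reverse to put H2O(l) on the reactant side): +285.8 kJ/mol
(c) reversed and × 3 (N2H4(l) must end up as a reactant; scale by 3 for the 3 N2H4(l)): (-3)·(+50.6) = -151.8 kJ/mol
Summing the manipulated equations, ΔH°rxn = (1)·(+83.7) + (-1)·(-285.8) + (-3)·(+50.6) = 217.7 kJ/mol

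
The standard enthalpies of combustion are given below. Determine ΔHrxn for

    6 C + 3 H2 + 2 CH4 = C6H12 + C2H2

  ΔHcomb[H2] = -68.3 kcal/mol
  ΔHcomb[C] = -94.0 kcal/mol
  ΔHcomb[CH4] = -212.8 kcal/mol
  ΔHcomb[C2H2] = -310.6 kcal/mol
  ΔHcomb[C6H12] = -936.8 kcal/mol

Using ΔH = Σ nΔHc°(reactants) − Σ nΔHc°(products):
= [6·(-94.0) + 3·(-68.3) + 2·(-212.8)] − [1·(-936.8) + 1·(-310.6)]
= 52.9 kcal/mol

ΔHrxn = 52.9 kcal/mol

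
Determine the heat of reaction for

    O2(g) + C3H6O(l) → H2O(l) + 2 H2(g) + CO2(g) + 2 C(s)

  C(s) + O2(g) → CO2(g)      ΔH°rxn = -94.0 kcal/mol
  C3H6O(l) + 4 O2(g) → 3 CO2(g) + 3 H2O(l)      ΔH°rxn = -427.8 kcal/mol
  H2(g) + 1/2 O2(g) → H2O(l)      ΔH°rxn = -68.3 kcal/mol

ΔH°rxn = -103.2 kcal/mol

equation 1 reversed and × 2: (-2)·(-94.0) = +188.0 kcal/mol
equation 2 as written: -427.8 kcal/mol
equation 3 reversed and × 2: (-2)·(-68.3) = +136.6 kcal/mol
Since enthalpy is a state function, ΔH°rxn = (-2)·(-94.0) + (1)·(-427.8) + (-2)·(-68.3) = -103.2 kcal/mol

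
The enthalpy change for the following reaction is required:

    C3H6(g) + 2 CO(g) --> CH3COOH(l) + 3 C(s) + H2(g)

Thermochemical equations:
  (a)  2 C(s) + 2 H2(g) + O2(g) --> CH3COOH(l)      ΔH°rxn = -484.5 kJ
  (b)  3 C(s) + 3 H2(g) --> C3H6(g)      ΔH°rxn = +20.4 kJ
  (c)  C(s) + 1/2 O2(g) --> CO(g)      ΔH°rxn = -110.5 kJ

ΔH°rxn = -283.9 kJ

(a) as written (CH3COOH(l) already on the product side): -484.5 kJ
(b) reversed (C3H6(g) must end up as a reactant): -20.4 kJ
(c) reversed and × 2 (reverse to put CO(g) on the reactant side; scale by 2 for the 2 CO(g)): (-2)·(-110.5) = +221.0 kJ
ΔH°rxn = (-484.5) + (-20.4) + (+221.0) = -283.9 kJ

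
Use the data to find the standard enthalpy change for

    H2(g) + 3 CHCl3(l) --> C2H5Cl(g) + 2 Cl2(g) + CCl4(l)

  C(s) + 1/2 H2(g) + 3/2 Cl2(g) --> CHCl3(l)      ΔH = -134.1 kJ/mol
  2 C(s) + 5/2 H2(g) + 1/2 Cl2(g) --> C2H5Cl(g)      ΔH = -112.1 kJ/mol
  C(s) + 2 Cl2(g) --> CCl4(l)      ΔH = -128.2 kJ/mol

equation 1 reversed and × 3 (CHCl3(l) must end up as a reactant; scale by 3 for the 3 CHCl3(l)): (-3)·(-134.1) = +402.3 kJ/mol
equation 2 as written (C2H5Cl(g) already on the product side): -112.1 kJ/mol
equation 3 as written (CCl4(l) already on the product side): -128.2 kJ/mol
ΔH = (+402.3) + (-112.1) + (-128.2) = 162.0 kJ/mol

ΔH = 162.0 kJ/mol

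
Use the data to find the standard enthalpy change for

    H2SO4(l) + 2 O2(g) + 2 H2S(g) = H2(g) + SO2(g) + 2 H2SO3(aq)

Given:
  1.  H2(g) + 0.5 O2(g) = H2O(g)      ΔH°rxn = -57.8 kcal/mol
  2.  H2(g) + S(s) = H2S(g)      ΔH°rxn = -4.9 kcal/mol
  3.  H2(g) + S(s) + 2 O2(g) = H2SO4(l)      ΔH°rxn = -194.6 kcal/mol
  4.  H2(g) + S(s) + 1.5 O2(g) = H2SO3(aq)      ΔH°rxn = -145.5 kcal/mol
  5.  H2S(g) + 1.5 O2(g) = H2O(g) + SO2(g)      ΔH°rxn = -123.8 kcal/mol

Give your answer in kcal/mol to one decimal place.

eq. 1 reversed: +57.8 kcal/mol
eq. 2 reversed: +4.9 kcal/mol
eq. 3 reversed: +194.6 kcal/mol
eq. 4 × 2: (2)·(-145.5) = -291.0 kcal/mol
eq. 5 as written: -123.8 kcal/mol
ΔH°rxn = (-1)·(-57.8) + (-1)·(-4.9) + (-1)·(-194.6) + (2)·(-145.5) + (1)·(-123.8) = -157.5 kcal/mol

ΔH°rxn = -157.5 kcal/mol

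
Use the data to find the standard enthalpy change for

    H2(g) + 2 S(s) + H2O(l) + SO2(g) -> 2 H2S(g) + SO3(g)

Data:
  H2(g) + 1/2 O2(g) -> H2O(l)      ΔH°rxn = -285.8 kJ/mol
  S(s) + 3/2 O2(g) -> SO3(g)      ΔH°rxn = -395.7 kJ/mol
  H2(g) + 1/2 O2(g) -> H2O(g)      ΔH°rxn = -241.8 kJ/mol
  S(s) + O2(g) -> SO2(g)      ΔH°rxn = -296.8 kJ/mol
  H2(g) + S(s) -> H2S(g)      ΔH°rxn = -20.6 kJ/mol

equation 1 reversed: +285.8 kJ/mol
equation 2 as written: -395.7 kJ/mol
equation 3: not needed.
equation 4 reversed: +296.8 kJ/mol
equation 5 × 2: (2)·(-20.6) = -41.2 kJ/mol
Since enthalpy is a state function, ΔH°rxn = (-1)·(-285.8) + (1)·(-395.7) + (-1)·(-296.8) + (2)·(-20.6) = 145.7 kJ/mol

ΔH°rxn = 145.7 kJ/mol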